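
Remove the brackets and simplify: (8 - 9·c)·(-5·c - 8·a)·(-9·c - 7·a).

360·c^2 + 856·a·c + 448·a^2 - 405·c^3 - 963·a·c^2 - 504·a^2·c

(8 - 9·c)·(-5·c - 8·a)·(-9·c - 7·a)
= (-40·c - 64·a + 45·c^2 + 72·a·c)·(-9·c - 7·a)    [distributive law]
= 360·c^2 + 280·a·c + 576·a·c + 448·a^2 - 405·c^3 - 315·a·c^2 - 648·a·c^2 - 504·a^2·c    [distributive law]
= 360·c^2 + 856·a·c + 448·a^2 - 405·c^3 - 963·a·c^2 - 504·a^2·c    [combine like terms]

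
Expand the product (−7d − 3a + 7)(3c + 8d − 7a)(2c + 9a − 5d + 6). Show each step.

−42c^2d − 94acd − 7cd^2 − 119cd − 629ad^2 + 280d^3 − 616d^2 + 120a^2d + 899ad − 18ac^2 − 39a^2c + 37ac + 189a^3 − 315a^2 + 42c^2 + 126c + 336d − 294a

(−7d − 3a + 7)(3c + 8d − 7a)(2c + 9a − 5d + 6)
= (−21cd − 56d^2 + 49ad − 9ac − 24ad + 21a^2 + 21c + 56d − 49a)(2c + 9a − 5d + 6)    [distributive law]
= (−21cd − 56d^2 + 25ad − 9ac + 21a^2 + 21c + 56d − 49a)(2c + 9a − 5d + 6)    [combine like terms]
= −42c^2d − 189acd + 105cd^2 − 126cd − 112cd^2 − 504ad^2 + 280d^3 − 336d^2 + 50acd + 225a^2d − 125ad^2 + 150ad − 18ac^2 − 81a^2c + 45acd − 54ac + 42a^2c + 189a^3 − 105a^2d + 126a^2 + 42c^2 + 189ac − 105cd + 126c + 112cd + 504ad − 280d^2 + 336d − 98ac − 441a^2 + 245ad − 294a    [distributive law]
= −42c^2d − 94acd − 7cd^2 − 119cd − 629ad^2 + 280d^3 − 616d^2 + 120a^2d + 899ad − 18ac^2 − 39a^2c + 37ac + 189a^3 − 315a^2 + 42c^2 + 126c + 336d − 294a    [combine like terms]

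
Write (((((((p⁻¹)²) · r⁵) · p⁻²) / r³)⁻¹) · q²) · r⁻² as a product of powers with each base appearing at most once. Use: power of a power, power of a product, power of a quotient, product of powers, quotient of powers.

(((((((p⁻¹)²) · r⁵) · p⁻²) / r³)⁻¹) · q²) · r⁻²
= (((((((p⁻¹)²) · r⁵) · p⁻²)⁻¹) / ((r³)⁻¹)) · q²) · r⁻²    [power of a quotient]
= (((((((p⁻¹)²) · r⁵)⁻¹) · ((p⁻²)⁻¹)) / ((r³)⁻¹)) · q²) · r⁻²    [power of a product]
= (((((((p⁻¹)²)⁻¹) · ((r⁵)⁻¹)) · ((p⁻²)⁻¹)) / ((r³)⁻¹)) · q²) · r⁻²    [power of a product]
= ((((((p⁻¹)⁻²) · ((r⁵)⁻¹)) · ((p⁻²)⁻¹)) / ((r³)⁻¹)) · q²) · r⁻²    [power of a power]
= ((((p² · ((r⁵)⁻¹)) · ((p⁻²)⁻¹)) / ((r³)⁻¹)) · q²) · r⁻²    [power of a power]
= ((((p² · r⁻⁵) · ((p⁻²)⁻¹)) / ((r³)⁻¹)) · q²) · r⁻²    [power of a power]
= ((((p² · r⁻⁵) · p²) / ((r³)⁻¹)) · q²) · r⁻²    [power of a power]
= ((((p² · r⁻⁵) · p²) / r⁻³) · q²) · r⁻²    [power of a power]
= p⁴q²r⁻⁴    [quotient of powers; product of powers]

p⁴q²r⁻⁴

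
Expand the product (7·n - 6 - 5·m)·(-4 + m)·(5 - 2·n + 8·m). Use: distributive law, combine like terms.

-188·n + 56·n² - 217·m·n - 14·m·n² + 66·m²·n + 120 + 262·m + 87·m² - 40·m³

(7·n - 6 - 5·m)·(-4 + m)·(5 - 2·n + 8·m)
= (-28·n + 7·m·n + 24 - 6·m + 20·m - 5·m²)·(5 - 2·n + 8·m)    [distributive law]
= (-28·n + 7·m·n + 24 + 14·m - 5·m²)·(5 - 2·n + 8·m)    [combine like terms]
= -140·n + 56·n² - 224·m·n + 35·m·n - 14·m·n² + 56·m²·n + 120 - 48·n + 192·m + 70·m - 28·m·n + 112·m² - 25·m² + 10·m²·n - 40·m³    [distributive law]
= -188·n + 56·n² - 217·m·n - 14·m·n² + 66·m²·n + 120 + 262·m + 87·m² - 40·m³    [combine like terms]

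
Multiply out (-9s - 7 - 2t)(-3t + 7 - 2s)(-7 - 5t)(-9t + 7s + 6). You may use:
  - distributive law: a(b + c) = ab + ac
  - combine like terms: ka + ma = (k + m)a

(-9s - 7 - 2t)(-3t + 7 - 2s)(-7 - 5t)(-9t + 7s + 6)
= (27st - 63s + 18s^2 + 21t - 49 + 14s + 6t^2 - 14t + 4st)(-7 - 5t)(-9t + 7s + 6)    [distributive law]
= (31st - 49s + 18s^2 + 7t - 49 + 6t^2)(-7 - 5t)(-9t + 7s + 6)    [combine like terms]
= (-217st - 155st^2 + 343s + 245st - 126s^2 - 90s^2t - 49t - 35t^2 + 343 + 245t - 42t^2 - 30t^3)(-9t + 7s + 6)    [distributive law]
= (28st - 155st^2 + 343s - 126s^2 - 90s^2t + 196t - 77t^2 + 343 - 30t^3)(-9t + 7s + 6)    [combine like terms]
= -252st^2 + 196s^2t + 168st + 1395st^3 - 1085s^2t^2 - 930st^2 - 3087st + 2401s^2 + 2058s + 1134s^2t - 882s^3 - 756s^2 + 810s^2t^2 - 630s^3t - 540s^2t - 1764t^2 + 1372st + 1176t + 693t^3 - 539st^2 - 462t^2 - 3087t + 2401s + 2058 + 270t^4 - 210st^3 - 180t^3    [distributive law]
= -1721st^2 + 790s^2t - 1547st + 1185st^3 - 275s^2t^2 + 1645s^2 + 4459s - 882s^3 - 630s^3t - 2226t^2 - 1911t + 513t^3 + 2058 + 270t^4    [combine like terms]

-1721st^2 + 790s^2t - 1547st + 1185st^3 - 275s^2t^2 + 1645s^2 + 4459s - 882s^3 - 630s^3t - 2226t^2 - 1911t + 513t^3 + 2058 + 270t^4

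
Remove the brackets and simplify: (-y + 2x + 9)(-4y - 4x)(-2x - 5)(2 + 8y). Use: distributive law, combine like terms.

720xy^2 - 64xy^3 + 1400y^2 - 160y^3 + 912x^2y + 64x^2y^2 + 1624xy + 32x^3 + 128x^3y + 224x^2 + 360y + 360x

(-y + 2x + 9)(-4y - 4x)(-2x - 5)(2 + 8y)
= (4y^2 + 4xy - 8xy - 8x^2 - 36y - 36x)(-2x - 5)(2 + 8y)    [distributive law]
= (4y^2 - 4xy - 8x^2 - 36y - 36x)(-2x - 5)(2 + 8y)    [combine like terms]
= (-8xy^2 - 20y^2 + 8x^2y + 20xy + 16x^3 + 40x^2 + 72xy + 180y + 72x^2 + 180x)(2 + 8y)    [distributive law]
= (-8xy^2 - 20y^2 + 8x^2y + 92xy + 16x^3 + 112x^2 + 180y + 180x)(2 + 8y)    [combine like terms]
= -16xy^2 - 64xy^3 - 40y^2 - 160y^3 + 16x^2y + 64x^2y^2 + 184xy + 736xy^2 + 32x^3 + 128x^3y + 224x^2 + 896x^2y + 360y + 1440y^2 + 360x + 1440xy    [distributive law]
= 720xy^2 - 64xy^3 + 1400y^2 - 160y^3 + 912x^2y + 64x^2y^2 + 1624xy + 32x^3 + 128x^3y + 224x^2 + 360y + 360x    [combine like terms]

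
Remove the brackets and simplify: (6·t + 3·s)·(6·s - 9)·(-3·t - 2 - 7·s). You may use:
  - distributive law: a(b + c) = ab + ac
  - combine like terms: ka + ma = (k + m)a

(6·t + 3·s)·(6·s - 9)·(-3·t - 2 - 7·s)
= (36·s·t - 54·t + 18·s^2 - 27·s)·(-3·t - 2 - 7·s)    [distributive law]
= -108·s·t^2 - 72·s·t - 252·s^2·t + 162·t^2 + 108·t + 378·s·t - 54·s^2·t - 36·s^2 - 126·s^3 + 81·s·t + 54·s + 189·s^2    [distributive law]
= -108·s·t^2 + 387·s·t - 306·s^2·t + 162·t^2 + 108·t + 153·s^2 - 126·s^3 + 54·s    [combine like terms]

-108·s·t^2 + 387·s·t - 306·s^2·t + 162·t^2 + 108·t + 153·s^2 - 126·s^3 + 54·s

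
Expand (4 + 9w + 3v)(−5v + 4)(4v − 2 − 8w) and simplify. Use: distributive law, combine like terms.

(4 + 9w + 3v)(−5v + 4)(4v − 2 − 8w)
= (−20v + 16 − 45vw + 36w − 15v² + 12v)(4v − 2 − 8w)    [distributive law]
= (−8v + 16 − 45vw + 36w − 15v²)(4v − 2 − 8w)    [combine like terms]
= −32v² + 16v + 64vw + 64v − 32 − 128w − 180v²w + 90vw + 360vw² + 144vw − 72w − 288w² − 60v³ + 30v² + 120v²w    [distributive law]
= −2v² + 80v + 298vw − 32 − 200w − 60v²w + 360vw² − 288w² − 60v³    [combine like terms]

−2v² + 80v + 298vw − 32 − 200w − 60v²w + 360vw² − 288w² − 60v³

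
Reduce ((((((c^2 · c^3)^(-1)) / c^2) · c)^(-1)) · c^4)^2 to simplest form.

c^20

((((((c^2 · c^3)^(-1)) / c^2) · c)^(-1)) · c^4)^2
= ((((((c^2 · c^3)^(-1)) / c^2) · c)^(-1))^2) · ((c^4)^2)    [power of a product]
= (((((c^2 · c^3)^(-1)) / c^2) · c)^(-2)) · ((c^4)^2)    [power of a power]
= (((((c^2 · c^3)^(-1)) / c^2)^(-2)) · (c^(-2))) · ((c^4)^2)    [power of a product]
= (((((c^2 · c^3)^(-1))^(-2)) / ((c^2)^(-2))) · (c^(-2))) · ((c^4)^2)    [power of a quotient]
= ((((c^2 · c^3)^2) / ((c^2)^(-2))) · (c^(-2))) · ((c^4)^2)    [power of a power]
= (((((c^2)^2) · ((c^3)^2)) / ((c^2)^(-2))) · (c^(-2))) · ((c^4)^2)    [power of a product]
= (((c^4 · ((c^3)^2)) / ((c^2)^(-2))) · (c^(-2))) · ((c^4)^2)    [power of a power]
= (((c^4 · c^6) / ((c^2)^(-2))) · (c^(-2))) · ((c^4)^2)    [power of a power]
= ((c^10 / ((c^2)^(-2))) · (c^(-2))) · ((c^4)^2)    [product of powers]
= ((c^10 / c^(-4)) · (c^(-2))) · ((c^4)^2)    [power of a power]
= (c^14 · (c^(-2))) · ((c^4)^2)    [quotient of powers]
= c^12 · ((c^4)^2)    [product of powers]
= c^12 · c^8    [power of a power]
= c^20    [product of powers]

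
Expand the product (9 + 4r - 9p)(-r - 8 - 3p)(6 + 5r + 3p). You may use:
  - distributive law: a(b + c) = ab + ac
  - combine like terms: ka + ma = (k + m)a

(9 + 4r - 9p)(-r - 8 - 3p)(6 + 5r + 3p)
= (-9r - 72 - 27p - 4r^2 - 32r - 12pr + 9pr + 72p + 27p^2)(6 + 5r + 3p)    [distributive law]
= (-41r - 72 + 45p - 4r^2 - 3pr + 27p^2)(6 + 5r + 3p)    [combine like terms]
= -246r - 205r^2 - 123pr - 432 - 360r - 216p + 270p + 225pr + 135p^2 - 24r^2 - 20r^3 - 12pr^2 - 18pr - 15pr^2 - 9p^2r + 162p^2 + 135p^2r + 81p^3    [distributive law]
= -606r - 229r^2 + 84pr - 432 + 54p + 297p^2 - 20r^3 - 27pr^2 + 126p^2r + 81p^3    [combine like terms]

-606r - 229r^2 + 84pr - 432 + 54p + 297p^2 - 20r^3 - 27pr^2 + 126p^2r + 81p^3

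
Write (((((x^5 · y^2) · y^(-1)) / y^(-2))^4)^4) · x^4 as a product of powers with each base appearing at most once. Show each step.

(((((x^5 · y^2) · y^(-1)) / y^(-2))^4)^4) · x^4
= ((((x^5 · y^2) · y^(-1)) / y^(-2))^16) · x^4    [power of a power]
= ((((x^5 · y^2) · y^(-1))^16) / ((y^(-2))^16)) · x^4    [power of a quotient]
= ((((x^5 · y^2)^16) · ((y^(-1))^16)) / ((y^(-2))^16)) · x^4    [power of a product]
= (((((x^5)^16) · ((y^2)^16)) · ((y^(-1))^16)) / ((y^(-2))^16)) · x^4    [power of a product]
= (((x^80 · ((y^2)^16)) · ((y^(-1))^16)) / ((y^(-2))^16)) · x^4    [power of a power]
= (((x^80 · y^32) · ((y^(-1))^16)) / ((y^(-2))^16)) · x^4    [power of a power]
= (((x^80 · y^32) · y^(-16)) / ((y^(-2))^16)) · x^4    [power of a power]
= (((x^80 · y^32) · y^(-16)) / y^(-32)) · x^4    [power of a power]
= x^84y^48    [quotient of powers; product of powers]

x^84y^48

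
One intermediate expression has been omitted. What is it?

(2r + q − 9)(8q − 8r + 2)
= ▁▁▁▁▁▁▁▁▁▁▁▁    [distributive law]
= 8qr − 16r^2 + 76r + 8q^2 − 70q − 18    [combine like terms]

After distributive law, the bracketed line is:

16qr − 16r^2 + 4r + 8q^2 − 8qr + 2q − 72q + 72r − 18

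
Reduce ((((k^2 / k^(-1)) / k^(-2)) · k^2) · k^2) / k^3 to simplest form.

((((k^2 / k^(-1)) / k^(-2)) · k^2) · k^2) / k^3
= (((k^3 / k^(-2)) · k^2) · k^2) / k^3    [quotient of powers]
= ((k^5 · k^2) · k^2) / k^3    [quotient of powers]
= (k^7 · k^2) / k^3    [product of powers]
= k^9 / k^3    [product of powers]
= k^6    [quotient of powers]

k^6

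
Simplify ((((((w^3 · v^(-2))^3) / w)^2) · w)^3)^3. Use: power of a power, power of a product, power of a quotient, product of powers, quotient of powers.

((((((w^3 · v^(-2))^3) / w)^2) · w)^3)^3
= (((((w^3 · v^(-2))^3) / w)^2) · w)^9    [power of a power]
= (((((w^3 · v^(-2))^3) / w)^2)^9) · (w^9)    [power of a product]
= ((((w^3 · v^(-2))^3) / w)^18) · (w^9)    [power of a power]
= ((((w^3 · v^(-2))^3)^18) / (w^18)) · (w^9)    [power of a quotient]
= (((w^3 · v^(-2))^54) / (w^18)) · (w^9)    [power of a power]
= ((((w^3)^54) · ((v^(-2))^54)) / (w^18)) · (w^9)    [power of a product]
= ((w^162 · ((v^(-2))^54)) / (w^18)) · (w^9)    [power of a power]
= ((w^162 · v^(-108)) / (w^18)) · (w^9)    [power of a power]
= v^(-108)·w^153    [quotient of powers; product of powers]

v^(-108)·w^153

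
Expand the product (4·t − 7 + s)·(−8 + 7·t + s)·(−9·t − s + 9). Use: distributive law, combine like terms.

(4·t − 7 + s)·(−8 + 7·t + s)·(−9·t − s + 9)
= (−32·t + 28·t^2 + 4·s·t + 56 − 49·t − 7·s − 8·s + 7·s·t + s^2)·(−9·t − s + 9)    [distributive law]
= (−81·t + 28·t^2 + 11·s·t + 56 − 15·s + s^2)·(−9·t − s + 9)    [combine like terms]
= 729·t^2 + 81·s·t − 729·t − 252·t^3 − 28·s·t^2 + 252·t^2 − 99·s·t^2 − 11·s^2·t + 99·s·t − 504·t − 56·s + 504 + 135·s·t + 15·s^2 − 135·s − 9·s^2·t − s^3 + 9·s^2    [distributive law]
= 981·t^2 + 315·s·t − 1233·t − 252·t^3 − 127·s·t^2 − 20·s^2·t − 191·s + 504 + 24·s^2 − s^3    [combine like terms]

981·t^2 + 315·s·t − 1233·t − 252·t^3 − 127·s·t^2 − 20·s^2·t − 191·s + 504 + 24·s^2 − s^3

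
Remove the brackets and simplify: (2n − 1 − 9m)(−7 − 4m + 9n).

(2n − 1 − 9m)(−7 − 4m + 9n)
= −14n − 8mn + 18n^2 + 7 + 4m − 9n + 63m + 36m^2 − 81mn    [distributive law]
= −23n − 89mn + 18n^2 + 7 + 67m + 36m^2    [combine like terms]

−23n − 89mn + 18n^2 + 7 + 67m + 36m^2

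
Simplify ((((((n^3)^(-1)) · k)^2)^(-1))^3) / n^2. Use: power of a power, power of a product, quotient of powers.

((((((n^3)^(-1)) · k)^2)^(-1))^3) / n^2
= (((((n^3)^(-1)) · k)^2)^(-3)) / n^2    [power of a power]
= ((((n^3)^(-1)) · k)^(-6)) / n^2    [power of a power]
= ((((n^3)^(-1))^(-6)) · (k^(-6))) / n^2    [power of a product]
= (((n^3)^6) · (k^(-6))) / n^2    [power of a power]
= (n^18 · (k^(-6))) / n^2    [power of a power]
= k^(-6)n^16    [quotient of powers]

k^(-6)n^16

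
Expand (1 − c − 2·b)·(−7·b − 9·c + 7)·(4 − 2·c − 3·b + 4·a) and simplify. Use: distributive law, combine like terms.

−105·b + 190·b·c + 119·b^2 − 84·a·b − 78·c + 68·c^2 − 64·a·c + 28 + 28·a − 77·b·c^2 − 103·b^2·c + 100·a·b·c − 18·c^3 + 36·a·c^2 − 42·b^3 + 56·a·b^2

(1 − c − 2·b)·(−7·b − 9·c + 7)·(4 − 2·c − 3·b + 4·a)
= (−7·b − 9·c + 7 + 7·b·c + 9·c^2 − 7·c + 14·b^2 + 18·b·c − 14·b)·(4 − 2·c − 3·b + 4·a)    [distributive law]
= (−21·b − 16·c + 7 + 25·b·c + 9·c^2 + 14·b^2)·(4 − 2·c − 3·b + 4·a)    [combine like terms]
= −84·b + 42·b·c + 63·b^2 − 84·a·b − 64·c + 32·c^2 + 48·b·c − 64·a·c + 28 − 14·c − 21·b + 28·a + 100·b·c − 50·b·c^2 − 75·b^2·c + 100·a·b·c + 36·c^2 − 18·c^3 − 27·b·c^2 + 36·a·c^2 + 56·b^2 − 28·b^2·c − 42·b^3 + 56·a·b^2    [distributive law]
= −105·b + 190·b·c + 119·b^2 − 84·a·b − 78·c + 68·c^2 − 64·a·c + 28 + 28·a − 77·b·c^2 − 103·b^2·c + 100·a·b·c − 18·c^3 + 36·a·c^2 − 42·b^3 + 56·a·b^2    [combine like terms]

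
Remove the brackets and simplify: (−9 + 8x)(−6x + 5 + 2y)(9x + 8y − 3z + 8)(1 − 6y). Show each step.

462x^2 − 3012x^2y − 1364xy − 4180xy^2 − 282xz + 1644xyz + 347x + 1656y + 2880y^2 + 135z − 756yz − 360 + 864y^3 − 324y^2z − 432x^3 + 2592x^3y + 1440x^2y^2 + 144x^2z − 864x^2yz − 768xy^3 + 288xy^2z

(−9 + 8x)(−6x + 5 + 2y)(9x + 8y − 3z + 8)(1 − 6y)
= (54x − 45 − 18y − 48x^2 + 40x + 16xy)(9x + 8y − 3z + 8)(1 − 6y)    [distributive law]
= (94x − 45 − 18y − 48x^2 + 16xy)(9x + 8y − 3z + 8)(1 − 6y)    [combine like terms]
= (846x^2 + 752xy − 282xz + 752x − 405x − 360y + 135z − 360 − 162xy − 144y^2 + 54yz − 144y − 432x^3 − 384x^2y + 144x^2z − 384x^2 + 144x^2y + 128xy^2 − 48xyz + 128xy)(1 − 6y)    [distributive law]
= (462x^2 + 718xy − 282xz + 347x − 504y + 135z − 360 − 144y^2 + 54yz − 432x^3 − 240x^2y + 144x^2z + 128xy^2 − 48xyz)(1 − 6y)    [combine like terms]
= 462x^2 − 2772x^2y + 718xy − 4308xy^2 − 282xz + 1692xyz + 347x − 2082xy − 504y + 3024y^2 + 135z − 810yz − 360 + 2160y − 144y^2 + 864y^3 + 54yz − 324y^2z − 432x^3 + 2592x^3y − 240x^2y + 1440x^2y^2 + 144x^2z − 864x^2yz + 128xy^2 − 768xy^3 − 48xyz + 288xy^2z    [distributive law]
= 462x^2 − 3012x^2y − 1364xy − 4180xy^2 − 282xz + 1644xyz + 347x + 1656y + 2880y^2 + 135z − 756yz − 360 + 864y^3 − 324y^2z − 432x^3 + 2592x^3y + 1440x^2y^2 + 144x^2z − 864x^2yz − 768xy^3 + 288xy^2z    [combine like terms]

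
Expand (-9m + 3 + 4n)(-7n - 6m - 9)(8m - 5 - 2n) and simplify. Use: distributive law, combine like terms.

(-9m + 3 + 4n)(-7n - 6m - 9)(8m - 5 - 2n)
= (63mn + 54m^2 + 81m - 21n - 18m - 27 - 28n^2 - 24mn - 36n)(8m - 5 - 2n)    [distributive law]
= (39mn + 54m^2 + 63m - 57n - 27 - 28n^2)(8m - 5 - 2n)    [combine like terms]
= 312m^2n - 195mn - 78mn^2 + 432m^3 - 270m^2 - 108m^2n + 504m^2 - 315m - 126mn - 456mn + 285n + 114n^2 - 216m + 135 + 54n - 224mn^2 + 140n^2 + 56n^3    [distributive law]
= 204m^2n - 777mn - 302mn^2 + 432m^3 + 234m^2 - 531m + 339n + 254n^2 + 135 + 56n^3    [combine like terms]

204m^2n - 777mn - 302mn^2 + 432m^3 + 234m^2 - 531m + 339n + 254n^2 + 135 + 56n^3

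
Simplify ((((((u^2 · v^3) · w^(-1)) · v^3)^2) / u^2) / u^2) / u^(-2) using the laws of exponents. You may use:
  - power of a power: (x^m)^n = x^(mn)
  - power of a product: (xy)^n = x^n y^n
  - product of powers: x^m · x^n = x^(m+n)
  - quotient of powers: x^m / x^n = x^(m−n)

((((((u^2 · v^3) · w^(-1)) · v^3)^2) / u^2) / u^2) / u^(-2)
= ((((((u^2 · v^3) · w^(-1))^2) · ((v^3)^2)) / u^2) / u^2) / u^(-2)    [power of a product]
= ((((((u^2 · v^3)^2) · ((w^(-1))^2)) · ((v^3)^2)) / u^2) / u^2) / u^(-2)    [power of a product]
= (((((((u^2)^2) · ((v^3)^2)) · ((w^(-1))^2)) · ((v^3)^2)) / u^2) / u^2) / u^(-2)    [power of a product]
= (((((u^4 · ((v^3)^2)) · ((w^(-1))^2)) · ((v^3)^2)) / u^2) / u^2) / u^(-2)    [power of a power]
= (((((u^4 · v^6) · ((w^(-1))^2)) · ((v^3)^2)) / u^2) / u^2) / u^(-2)    [power of a power]
= (((((u^4 · v^6) · w^(-2)) · ((v^3)^2)) / u^2) / u^2) / u^(-2)    [power of a power]
= (((((u^4 · v^6) · w^(-2)) · v^6) / u^2) / u^2) / u^(-2)    [power of a power]
= u^2·v^12·w^(-2)    [quotient of powers; product of powers]

u^2·v^12·w^(-2)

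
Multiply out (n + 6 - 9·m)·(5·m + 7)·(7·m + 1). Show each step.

35·m^2·n + 54·m·n + 7·n - 276·m^2 + 261·m + 42 - 315·m^3

(n + 6 - 9·m)·(5·m + 7)·(7·m + 1)
= (5·m·n + 7·n + 30·m + 42 - 45·m^2 - 63·m)·(7·m + 1)    [distributive law]
= (5·m·n + 7·n - 33·m + 42 - 45·m^2)·(7·m + 1)    [combine like terms]
= 35·m^2·n + 5·m·n + 49·m·n + 7·n - 231·m^2 - 33·m + 294·m + 42 - 315·m^3 - 45·m^2    [distributive law]
= 35·m^2·n + 54·m·n + 7·n - 276·m^2 + 261·m + 42 - 315·m^3    [combine like terms]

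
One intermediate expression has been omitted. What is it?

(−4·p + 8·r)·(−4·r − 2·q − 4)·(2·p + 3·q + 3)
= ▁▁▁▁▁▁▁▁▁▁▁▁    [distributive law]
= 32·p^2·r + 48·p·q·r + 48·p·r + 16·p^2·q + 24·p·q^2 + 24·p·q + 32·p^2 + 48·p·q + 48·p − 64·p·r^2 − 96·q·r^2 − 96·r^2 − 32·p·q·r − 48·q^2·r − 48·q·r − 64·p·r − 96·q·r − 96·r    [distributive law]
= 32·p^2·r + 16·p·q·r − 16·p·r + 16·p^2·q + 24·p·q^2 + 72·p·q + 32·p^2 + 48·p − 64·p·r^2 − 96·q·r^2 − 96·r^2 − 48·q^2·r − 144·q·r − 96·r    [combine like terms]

After distributive law, the bracketed line is:

(16·p·r + 8·p·q + 16·p − 32·r^2 − 16·q·r − 32·r)·(2·p + 3·q + 3)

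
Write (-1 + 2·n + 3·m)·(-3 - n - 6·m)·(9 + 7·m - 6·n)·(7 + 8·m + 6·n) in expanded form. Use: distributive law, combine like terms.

189 + 174·m - 279·n - 1329·m^2 - 1604·m·n - 294·n^2 - 2293·m^2·n - 284·m·n^2 + 156·n^3 - 2346·m^3 + 626·m^2·n^2 + 552·m·n^3 + 72·n^4 - 732·m^3·n - 1008·m^4

(-1 + 2·n + 3·m)·(-3 - n - 6·m)·(9 + 7·m - 6·n)·(7 + 8·m + 6·n)
= (3 + n + 6·m - 6·n - 2·n^2 - 12·m·n - 9·m - 3·m·n - 18·m^2)·(9 + 7·m - 6·n)·(7 + 8·m + 6·n)    [distributive law]
= (3 - 5·n - 3·m - 2·n^2 - 15·m·n - 18·m^2)·(9 + 7·m - 6·n)·(7 + 8·m + 6·n)    [combine like terms]
= (27 + 21·m - 18·n - 45·n - 35·m·n + 30·n^2 - 27·m - 21·m^2 + 18·m·n - 18·n^2 - 14·m·n^2 + 12·n^3 - 135·m·n - 105·m^2·n + 90·m·n^2 - 162·m^2 - 126·m^3 + 108·m^2·n)·(7 + 8·m + 6·n)    [distributive law]
= (27 - 6·m - 63·n - 152·m·n + 12·n^2 - 183·m^2 + 76·m·n^2 + 12·n^3 + 3·m^2·n - 126·m^3)·(7 + 8·m + 6·n)    [combine like terms]
= 189 + 216·m + 162·n - 42·m - 48·m^2 - 36·m·n - 441·n - 504·m·n - 378·n^2 - 1064·m·n - 1216·m^2·n - 912·m·n^2 + 84·n^2 + 96·m·n^2 + 72·n^3 - 1281·m^2 - 1464·m^3 - 1098·m^2·n + 532·m·n^2 + 608·m^2·n^2 + 456·m·n^3 + 84·n^3 + 96·m·n^3 + 72·n^4 + 21·m^2·n + 24·m^3·n + 18·m^2·n^2 - 882·m^3 - 1008·m^4 - 756·m^3·n    [distributive law]
= 189 + 174·m - 279·n - 1329·m^2 - 1604·m·n - 294·n^2 - 2293·m^2·n - 284·m·n^2 + 156·n^3 - 2346·m^3 + 626·m^2·n^2 + 552·m·n^3 + 72·n^4 - 732·m^3·n - 1008·m^4    [combine like terms]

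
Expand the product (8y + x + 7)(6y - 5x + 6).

48y^2 - 34xy + 90y - 5x^2 - 29x + 42

(8y + x + 7)(6y - 5x + 6)
= 48y^2 - 40xy + 48y + 6xy - 5x^2 + 6x + 42y - 35x + 42    [distributive law]
= 48y^2 - 34xy + 90y - 5x^2 - 29x + 42    [combine like terms]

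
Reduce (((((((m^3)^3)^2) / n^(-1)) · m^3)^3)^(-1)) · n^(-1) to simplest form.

(((((((m^3)^3)^2) / n^(-1)) · m^3)^3)^(-1)) · n^(-1)
= ((((((m^3)^3)^2) / n^(-1)) · m^3)^(-3)) · n^(-1)    [power of a power]
= ((((((m^3)^3)^2) / n^(-1))^(-3)) · ((m^3)^(-3))) · n^(-1)    [power of a product]
= ((((((m^3)^3)^2)^(-3)) / ((n^(-1))^(-3))) · ((m^3)^(-3))) · n^(-1)    [power of a quotient]
= (((((m^3)^3)^(-6)) / ((n^(-1))^(-3))) · ((m^3)^(-3))) · n^(-1)    [power of a power]
= ((((m^3)^(-18)) / ((n^(-1))^(-3))) · ((m^3)^(-3))) · n^(-1)    [power of a power]
= ((m^(-54) / ((n^(-1))^(-3))) · ((m^3)^(-3))) · n^(-1)    [power of a power]
= ((m^(-54) / n^3) · ((m^3)^(-3))) · n^(-1)    [power of a power]
= ((m^(-54) / n^3) · m^(-9)) · n^(-1)    [power of a power]
= m^(-63)·n^(-4)    [quotient of powers; product of powers]

m^(-63)·n^(-4)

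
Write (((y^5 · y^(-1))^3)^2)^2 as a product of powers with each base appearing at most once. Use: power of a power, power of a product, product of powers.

y^48

(((y^5 · y^(-1))^3)^2)^2
= ((y^5 · y^(-1))^3)^4    [power of a power]
= (y^5 · y^(-1))^12    [power of a power]
= ((y^5)^12) · ((y^(-1))^12)    [power of a product]
= y^60 · ((y^(-1))^12)    [power of a power]
= y^60 · y^(-12)    [power of a power]
= y^48    [product of powers]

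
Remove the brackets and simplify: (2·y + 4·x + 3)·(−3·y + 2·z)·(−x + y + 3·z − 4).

(2·y + 4·x + 3)·(−3·y + 2·z)·(−x + y + 3·z − 4)
= (−6·y^2 + 4·y·z − 12·x·y + 8·x·z − 9·y + 6·z)·(−x + y + 3·z − 4)    [distributive law]
= 6·x·y^2 − 6·y^3 − 18·y^2·z + 24·y^2 − 4·x·y·z + 4·y^2·z + 12·y·z^2 − 16·y·z + 12·x^2·y − 12·x·y^2 − 36·x·y·z + 48·x·y − 8·x^2·z + 8·x·y·z + 24·x·z^2 − 32·x·z + 9·x·y − 9·y^2 − 27·y·z + 36·y − 6·x·z + 6·y·z + 18·z^2 − 24·z    [distributive law]
= −6·x·y^2 − 6·y^3 − 14·y^2·z + 15·y^2 − 32·x·y·z + 12·y·z^2 − 37·y·z + 12·x^2·y + 57·x·y − 8·x^2·z + 24·x·z^2 − 38·x·z + 36·y + 18·z^2 − 24·z    [combine like terms]

−6·x·y^2 − 6·y^3 − 14·y^2·z + 15·y^2 − 32·x·y·z + 12·y·z^2 − 37·y·z + 12·x^2·y + 57·x·y − 8·x^2·z + 24·x·z^2 − 38·x·z + 36·y + 18·z^2 − 24·z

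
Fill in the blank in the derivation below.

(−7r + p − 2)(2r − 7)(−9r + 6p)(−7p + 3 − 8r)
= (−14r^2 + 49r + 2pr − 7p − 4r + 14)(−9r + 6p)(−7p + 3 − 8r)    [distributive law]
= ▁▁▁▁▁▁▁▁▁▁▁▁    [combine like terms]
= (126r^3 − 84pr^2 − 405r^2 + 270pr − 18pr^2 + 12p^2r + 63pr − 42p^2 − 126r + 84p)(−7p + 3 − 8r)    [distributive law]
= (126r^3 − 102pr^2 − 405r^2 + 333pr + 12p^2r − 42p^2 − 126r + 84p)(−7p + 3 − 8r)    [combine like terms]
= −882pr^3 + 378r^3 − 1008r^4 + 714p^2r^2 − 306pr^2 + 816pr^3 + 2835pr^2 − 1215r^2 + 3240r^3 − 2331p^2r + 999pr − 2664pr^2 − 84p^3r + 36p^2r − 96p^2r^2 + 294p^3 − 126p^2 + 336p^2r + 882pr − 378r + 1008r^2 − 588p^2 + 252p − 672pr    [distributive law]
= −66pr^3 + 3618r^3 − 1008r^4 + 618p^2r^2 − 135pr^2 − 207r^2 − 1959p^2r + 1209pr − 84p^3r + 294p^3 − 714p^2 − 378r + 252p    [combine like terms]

Applying combine like terms to the line above:

(−14r^2 + 45r + 2pr − 7p + 14)(−9r + 6p)(−7p + 3 − 8r)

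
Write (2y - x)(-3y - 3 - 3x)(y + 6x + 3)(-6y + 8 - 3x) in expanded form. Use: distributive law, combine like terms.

36y^4 + 96y^3 + 252xy^3 + 12xy^2 + 207x^2y^2 - 84y^2 - 336xy - 156x^2y - 144y - 63x^3y + 189x^2 + 63x^3 + 72x - 54x^4

(2y - x)(-3y - 3 - 3x)(y + 6x + 3)(-6y + 8 - 3x)
= (-6y^2 - 6y - 6xy + 3xy + 3x + 3x^2)(y + 6x + 3)(-6y + 8 - 3x)    [distributive law]
= (-6y^2 - 6y - 3xy + 3x + 3x^2)(y + 6x + 3)(-6y + 8 - 3x)    [combine like terms]
= (-6y^3 - 36xy^2 - 18y^2 - 6y^2 - 36xy - 18y - 3xy^2 - 18x^2y - 9xy + 3xy + 18x^2 + 9x + 3x^2y + 18x^3 + 9x^2)(-6y + 8 - 3x)    [distributive law]
= (-6y^3 - 39xy^2 - 24y^2 - 42xy - 18y - 15x^2y + 27x^2 + 9x + 18x^3)(-6y + 8 - 3x)    [combine like terms]
= 36y^4 - 48y^3 + 18xy^3 + 234xy^3 - 312xy^2 + 117x^2y^2 + 144y^3 - 192y^2 + 72xy^2 + 252xy^2 - 336xy + 126x^2y + 108y^2 - 144y + 54xy + 90x^2y^2 - 120x^2y + 45x^3y - 162x^2y + 216x^2 - 81x^3 - 54xy + 72x - 27x^2 - 108x^3y + 144x^3 - 54x^4    [distributive law]
= 36y^4 + 96y^3 + 252xy^3 + 12xy^2 + 207x^2y^2 - 84y^2 - 336xy - 156x^2y - 144y - 63x^3y + 189x^2 + 63x^3 + 72x - 54x^4    [combine like terms]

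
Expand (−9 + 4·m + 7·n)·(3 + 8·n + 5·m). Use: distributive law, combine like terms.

(−9 + 4·m + 7·n)·(3 + 8·n + 5·m)
= −27 − 72·n − 45·m + 12·m + 32·m·n + 20·m² + 21·n + 56·n² + 35·m·n    [distributive law]
= −27 − 51·n − 33·m + 67·m·n + 20·m² + 56·n²    [combine like terms]

−27 − 51·n − 33·m + 67·m·n + 20·m² + 56·n²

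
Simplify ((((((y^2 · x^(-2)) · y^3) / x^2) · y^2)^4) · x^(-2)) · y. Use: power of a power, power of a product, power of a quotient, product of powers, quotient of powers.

x^(-18)y^29

((((((y^2 · x^(-2)) · y^3) / x^2) · y^2)^4) · x^(-2)) · y
= ((((((y^2 · x^(-2)) · y^3) / x^2)^4) · ((y^2)^4)) · x^(-2)) · y    [power of a product]
= ((((((y^2 · x^(-2)) · y^3)^4) / ((x^2)^4)) · ((y^2)^4)) · x^(-2)) · y    [power of a quotient]
= ((((((y^2 · x^(-2))^4) · ((y^3)^4)) / ((x^2)^4)) · ((y^2)^4)) · x^(-2)) · y    [power of a product]
= (((((((y^2)^4) · ((x^(-2))^4)) · ((y^3)^4)) / ((x^2)^4)) · ((y^2)^4)) · x^(-2)) · y    [power of a product]
= (((((y^8 · ((x^(-2))^4)) · ((y^3)^4)) / ((x^2)^4)) · ((y^2)^4)) · x^(-2)) · y    [power of a power]
= (((((y^8 · x^(-8)) · ((y^3)^4)) / ((x^2)^4)) · ((y^2)^4)) · x^(-2)) · y    [power of a power]
= (((((y^8 · x^(-8)) · y^12) / ((x^2)^4)) · ((y^2)^4)) · x^(-2)) · y    [power of a power]
= (((((y^8 · x^(-8)) · y^12) / x^8) · ((y^2)^4)) · x^(-2)) · y    [power of a power]
= (((((y^8 · x^(-8)) · y^12) / x^8) · y^8) · x^(-2)) · y    [power of a power]
= x^(-18)y^29    [quotient of powers; product of powers]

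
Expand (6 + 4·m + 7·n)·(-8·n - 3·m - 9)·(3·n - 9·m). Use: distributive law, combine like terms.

-333·n^2 + 837·m·n + 486·m^2 - 162·n + 486·m + 345·m·n^2 + 441·m^2·n + 108·m^3 - 168·n^3

(6 + 4·m + 7·n)·(-8·n - 3·m - 9)·(3·n - 9·m)
= (-48·n - 18·m - 54 - 32·m·n - 12·m^2 - 36·m - 56·n^2 - 21·m·n - 63·n)·(3·n - 9·m)    [distributive law]
= (-111·n - 54·m - 54 - 53·m·n - 12·m^2 - 56·n^2)·(3·n - 9·m)    [combine like terms]
= -333·n^2 + 999·m·n - 162·m·n + 486·m^2 - 162·n + 486·m - 159·m·n^2 + 477·m^2·n - 36·m^2·n + 108·m^3 - 168·n^3 + 504·m·n^2    [distributive law]
= -333·n^2 + 837·m·n + 486·m^2 - 162·n + 486·m + 345·m·n^2 + 441·m^2·n + 108·m^3 - 168·n^3    [combine like terms]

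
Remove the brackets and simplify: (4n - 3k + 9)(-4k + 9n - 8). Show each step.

-43kn + 36n^2 + 49n + 12k^2 - 12k - 72

(4n - 3k + 9)(-4k + 9n - 8)
= -16kn + 36n^2 - 32n + 12k^2 - 27kn + 24k - 36k + 81n - 72    [distributive law]
= -43kn + 36n^2 + 49n + 12k^2 - 12k - 72    [combine like terms]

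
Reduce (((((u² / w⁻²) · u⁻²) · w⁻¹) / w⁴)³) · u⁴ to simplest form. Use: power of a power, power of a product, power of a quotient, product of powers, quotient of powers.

u⁴w⁻⁹

(((((u² / w⁻²) · u⁻²) · w⁻¹) / w⁴)³) · u⁴
= (((((u² / w⁻²) · u⁻²) · w⁻¹)³) / ((w⁴)³)) · u⁴    [power of a quotient]
= (((((u² / w⁻²) · u⁻²)³) · ((w⁻¹)³)) / ((w⁴)³)) · u⁴    [power of a product]
= (((((u² / w⁻²)³) · ((u⁻²)³)) · ((w⁻¹)³)) / ((w⁴)³)) · u⁴    [power of a product]
= ((((((u²)³) / ((w⁻²)³)) · ((u⁻²)³)) · ((w⁻¹)³)) / ((w⁴)³)) · u⁴    [power of a quotient]
= ((((u⁶ / ((w⁻²)³)) · ((u⁻²)³)) · ((w⁻¹)³)) / ((w⁴)³)) · u⁴    [power of a power]
= ((((u⁶ / w⁻⁶) · ((u⁻²)³)) · ((w⁻¹)³)) / ((w⁴)³)) · u⁴    [power of a power]
= ((((u⁶ / w⁻⁶) · u⁻⁶) · ((w⁻¹)³)) / ((w⁴)³)) · u⁴    [power of a power]
= ((((u⁶ / w⁻⁶) · u⁻⁶) · w⁻³) / ((w⁴)³)) · u⁴    [power of a power]
= ((((u⁶ / w⁻⁶) · u⁻⁶) · w⁻³) / w¹²) · u⁴    [power of a power]
= u⁴w⁻⁹    [quotient of powers; product of powers]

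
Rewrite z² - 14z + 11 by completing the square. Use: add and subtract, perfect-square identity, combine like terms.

(z - 7)² - 38

z² - 14z + 11
= z² - 14z + 49 - 49 + 11    [add and subtract 49]
= (z - 7)² - 49 + 11    [perfect-square identity]
= (z - 7)² - 38    [combine constants]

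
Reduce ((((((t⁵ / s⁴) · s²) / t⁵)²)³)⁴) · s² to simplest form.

((((((t⁵ / s⁴) · s²) / t⁵)²)³)⁴) · s²
= (((((t⁵ / s⁴) · s²) / t⁵)²)¹²) · s²    [power of a power]
= ((((t⁵ / s⁴) · s²) / t⁵)²⁴) · s²    [power of a power]
= ((((t⁵ / s⁴) · s²)²⁴) / ((t⁵)²⁴)) · s²    [power of a quotient]
= ((((t⁵ / s⁴)²⁴) · ((s²)²⁴)) / ((t⁵)²⁴)) · s²    [power of a product]
= (((((t⁵)²⁴) / ((s⁴)²⁴)) · ((s²)²⁴)) / ((t⁵)²⁴)) · s²    [power of a quotient]
= (((t¹²⁰ / ((s⁴)²⁴)) · ((s²)²⁴)) / ((t⁵)²⁴)) · s²    [power of a power]
= (((t¹²⁰ / s⁹⁶) · ((s²)²⁴)) / ((t⁵)²⁴)) · s²    [power of a power]
= (((t¹²⁰ / s⁹⁶) · s⁴⁸) / ((t⁵)²⁴)) · s²    [power of a power]
= (((t¹²⁰ / s⁹⁶) · s⁴⁸) / t¹²⁰) · s²    [power of a power]
= s⁻⁴⁶    [quotient of powers; product of powers]

s⁻⁴⁶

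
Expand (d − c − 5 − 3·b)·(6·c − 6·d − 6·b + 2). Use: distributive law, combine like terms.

(d − c − 5 − 3·b)·(6·c − 6·d − 6·b + 2)
= 6·c·d − 6·d^2 − 6·b·d + 2·d − 6·c^2 + 6·c·d + 6·b·c − 2·c − 30·c + 30·d + 30·b − 10 − 18·b·c + 18·b·d + 18·b^2 − 6·b    [distributive law]
= 12·c·d − 6·d^2 + 12·b·d + 32·d − 6·c^2 − 12·b·c − 32·c + 24·b − 10 + 18·b^2    [combine like terms]

12·c·d − 6·d^2 + 12·b·d + 32·d − 6·c^2 − 12·b·c − 32·c + 24·b − 10 + 18·b^2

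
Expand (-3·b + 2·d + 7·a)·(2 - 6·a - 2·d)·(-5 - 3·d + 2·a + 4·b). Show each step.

30·b + 4·b·d - 46·a·b - 24·b^2 - 146·a·b·d - 132·a^2·b + 72·a·b^2 - 34·b·d^2 + 24·b^2·d - 20·d + 8·d^2 + 96·a·d + 70·a·d^2 + 74·a^2·d + 12·d^3 - 70·a + 238·a^2 - 84·a^3

(-3·b + 2·d + 7·a)·(2 - 6·a - 2·d)·(-5 - 3·d + 2·a + 4·b)
= (-6·b + 18·a·b + 6·b·d + 4·d - 12·a·d - 4·d^2 + 14·a - 42·a^2 - 14·a·d)·(-5 - 3·d + 2·a + 4·b)    [distributive law]
= (-6·b + 18·a·b + 6·b·d + 4·d - 26·a·d - 4·d^2 + 14·a - 42·a^2)·(-5 - 3·d + 2·a + 4·b)    [combine like terms]
= 30·b + 18·b·d - 12·a·b - 24·b^2 - 90·a·b - 54·a·b·d + 36·a^2·b + 72·a·b^2 - 30·b·d - 18·b·d^2 + 12·a·b·d + 24·b^2·d - 20·d - 12·d^2 + 8·a·d + 16·b·d + 130·a·d + 78·a·d^2 - 52·a^2·d - 104·a·b·d + 20·d^2 + 12·d^3 - 8·a·d^2 - 16·b·d^2 - 70·a - 42·a·d + 28·a^2 + 56·a·b + 210·a^2 + 126·a^2·d - 84·a^3 - 168·a^2·b    [distributive law]
= 30·b + 4·b·d - 46·a·b - 24·b^2 - 146·a·b·d - 132·a^2·b + 72·a·b^2 - 34·b·d^2 + 24·b^2·d - 20·d + 8·d^2 + 96·a·d + 70·a·d^2 + 74·a^2·d + 12·d^3 - 70·a + 238·a^2 - 84·a^3    [combine like terms]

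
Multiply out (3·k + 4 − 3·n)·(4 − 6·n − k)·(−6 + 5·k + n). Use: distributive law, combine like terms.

32·k + 58·k^2 − 82·k·n − 78·k^2·n + 75·k·n^2 − 15·k^3 − 96 + 232·n − 144·n^2 + 18·n^3

(3·k + 4 − 3·n)·(4 − 6·n − k)·(−6 + 5·k + n)
= (12·k − 18·k·n − 3·k^2 + 16 − 24·n − 4·k − 12·n + 18·n^2 + 3·k·n)·(−6 + 5·k + n)    [distributive law]
= (8·k − 15·k·n − 3·k^2 + 16 − 36·n + 18·n^2)·(−6 + 5·k + n)    [combine like terms]
= −48·k + 40·k^2 + 8·k·n + 90·k·n − 75·k^2·n − 15·k·n^2 + 18·k^2 − 15·k^3 − 3·k^2·n − 96 + 80·k + 16·n + 216·n − 180·k·n − 36·n^2 − 108·n^2 + 90·k·n^2 + 18·n^3    [distributive law]
= 32·k + 58·k^2 − 82·k·n − 78·k^2·n + 75·k·n^2 − 15·k^3 − 96 + 232·n − 144·n^2 + 18·n^3    [combine like terms]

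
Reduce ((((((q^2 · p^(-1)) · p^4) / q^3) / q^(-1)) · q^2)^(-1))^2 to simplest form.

p^(-6)q^(-4)

((((((q^2 · p^(-1)) · p^4) / q^3) / q^(-1)) · q^2)^(-1))^2
= (((((q^2 · p^(-1)) · p^4) / q^3) / q^(-1)) · q^2)^(-2)    [power of a power]
= (((((q^2 · p^(-1)) · p^4) / q^3) / q^(-1))^(-2)) · ((q^2)^(-2))    [power of a product]
= (((((q^2 · p^(-1)) · p^4) / q^3)^(-2)) / ((q^(-1))^(-2))) · ((q^2)^(-2))    [power of a quotient]
= (((((q^2 · p^(-1)) · p^4)^(-2)) / ((q^3)^(-2))) / ((q^(-1))^(-2))) · ((q^2)^(-2))    [power of a quotient]
= (((((q^2 · p^(-1))^(-2)) · ((p^4)^(-2))) / ((q^3)^(-2))) / ((q^(-1))^(-2))) · ((q^2)^(-2))    [power of a product]
= ((((((q^2)^(-2)) · ((p^(-1))^(-2))) · ((p^4)^(-2))) / ((q^3)^(-2))) / ((q^(-1))^(-2))) · ((q^2)^(-2))    [power of a product]
= ((((q^(-4) · ((p^(-1))^(-2))) · ((p^4)^(-2))) / ((q^3)^(-2))) / ((q^(-1))^(-2))) · ((q^2)^(-2))    [power of a power]
= ((((q^(-4) · p^2) · ((p^4)^(-2))) / ((q^3)^(-2))) / ((q^(-1))^(-2))) · ((q^2)^(-2))    [power of a power]
= ((((q^(-4) · p^2) · p^(-8)) / ((q^3)^(-2))) / ((q^(-1))^(-2))) · ((q^2)^(-2))    [power of a power]
= ((((q^(-4) · p^2) · p^(-8)) / q^(-6)) / ((q^(-1))^(-2))) · ((q^2)^(-2))    [power of a power]
= ((((q^(-4) · p^2) · p^(-8)) / q^(-6)) / q^2) · ((q^2)^(-2))    [power of a power]
= ((((q^(-4) · p^2) · p^(-8)) / q^(-6)) / q^2) · q^(-4)    [power of a power]
= p^(-6)q^(-4)    [quotient of powers; product of powers]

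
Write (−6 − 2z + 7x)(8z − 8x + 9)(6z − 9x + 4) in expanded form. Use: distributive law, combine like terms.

(−6 − 2z + 7x)(8z − 8x + 9)(6z − 9x + 4)
= (−48z + 48x − 54 − 16z^2 + 16xz − 18z + 56xz − 56x^2 + 63x)(6z − 9x + 4)    [distributive law]
= (−66z + 111x − 54 − 16z^2 + 72xz − 56x^2)(6z − 9x + 4)    [combine like terms]
= −396z^2 + 594xz − 264z + 666xz − 999x^2 + 444x − 324z + 486x − 216 − 96z^3 + 144xz^2 − 64z^2 + 432xz^2 − 648x^2z + 288xz − 336x^2z + 504x^3 − 224x^2    [distributive law]
= −460z^2 + 1548xz − 588z − 1223x^2 + 930x − 216 − 96z^3 + 576xz^2 − 984x^2z + 504x^3    [combine like terms]

−460z^2 + 1548xz − 588z − 1223x^2 + 930x − 216 − 96z^3 + 576xz^2 − 984x^2z + 504x^3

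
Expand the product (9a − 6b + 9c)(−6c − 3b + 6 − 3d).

(9a − 6b + 9c)(−6c − 3b + 6 − 3d)
= −54ac − 27ab + 54a − 27ad + 36bc + 18b^2 − 36b + 18bd − 54c^2 − 27bc + 54c − 27cd    [distributive law]
= −54ac − 27ab + 54a − 27ad + 9bc + 18b^2 − 36b + 18bd − 54c^2 + 54c − 27cd    [combine like terms]

−54ac − 27ab + 54a − 27ad + 9bc + 18b^2 − 36b + 18bd − 54c^2 + 54c − 27cd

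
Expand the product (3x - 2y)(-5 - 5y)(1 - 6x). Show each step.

-15x + 90x^2 - 75xy + 90x^2y + 10y + 10y^2 - 60xy^2

(3x - 2y)(-5 - 5y)(1 - 6x)
= (-15x - 15xy + 10y + 10y^2)(1 - 6x)    [distributive law]
= -15x + 90x^2 - 15xy + 90x^2y + 10y - 60xy + 10y^2 - 60xy^2    [distributive law]
= -15x + 90x^2 - 75xy + 90x^2y + 10y + 10y^2 - 60xy^2    [combine like terms]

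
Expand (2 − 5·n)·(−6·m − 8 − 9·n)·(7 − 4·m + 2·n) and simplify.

(2 − 5·n)·(−6·m − 8 − 9·n)·(7 − 4·m + 2·n)
= (−12·m − 16 − 18·n + 30·m·n + 40·n + 45·n^2)·(7 − 4·m + 2·n)    [distributive law]
= (−12·m − 16 + 22·n + 30·m·n + 45·n^2)·(7 − 4·m + 2·n)    [combine like terms]
= −84·m + 48·m^2 − 24·m·n − 112 + 64·m − 32·n + 154·n − 88·m·n + 44·n^2 + 210·m·n − 120·m^2·n + 60·m·n^2 + 315·n^2 − 180·m·n^2 + 90·n^3    [distributive law]
= −20·m + 48·m^2 + 98·m·n − 112 + 122·n + 359·n^2 − 120·m^2·n − 120·m·n^2 + 90·n^3    [combine like terms]

−20·m + 48·m^2 + 98·m·n − 112 + 122·n + 359·n^2 − 120·m^2·n − 120·m·n^2 + 90·n^3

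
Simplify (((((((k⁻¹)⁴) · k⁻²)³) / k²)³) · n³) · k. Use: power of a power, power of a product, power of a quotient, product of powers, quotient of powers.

k⁻⁵⁹n³

(((((((k⁻¹)⁴) · k⁻²)³) / k²)³) · n³) · k
= (((((((k⁻¹)⁴) · k⁻²)³)³) / ((k²)³)) · n³) · k    [power of a quotient]
= ((((((k⁻¹)⁴) · k⁻²)⁹) / ((k²)³)) · n³) · k    [power of a power]
= ((((((k⁻¹)⁴)⁹) · ((k⁻²)⁹)) / ((k²)³)) · n³) · k    [power of a product]
= (((((k⁻¹)³⁶) · ((k⁻²)⁹)) / ((k²)³)) · n³) · k    [power of a power]
= (((k⁻³⁶ · ((k⁻²)⁹)) / ((k²)³)) · n³) · k    [power of a power]
= (((k⁻³⁶ · k⁻¹⁸) / ((k²)³)) · n³) · k    [power of a power]
= ((k⁻⁵⁴ / ((k²)³)) · n³) · k    [product of powers]
= ((k⁻⁵⁴ / k⁶) · n³) · k    [power of a power]
= (k⁻⁶⁰ · n³) · k    [quotient of powers]
= k⁻⁵⁹n³    [product of powers]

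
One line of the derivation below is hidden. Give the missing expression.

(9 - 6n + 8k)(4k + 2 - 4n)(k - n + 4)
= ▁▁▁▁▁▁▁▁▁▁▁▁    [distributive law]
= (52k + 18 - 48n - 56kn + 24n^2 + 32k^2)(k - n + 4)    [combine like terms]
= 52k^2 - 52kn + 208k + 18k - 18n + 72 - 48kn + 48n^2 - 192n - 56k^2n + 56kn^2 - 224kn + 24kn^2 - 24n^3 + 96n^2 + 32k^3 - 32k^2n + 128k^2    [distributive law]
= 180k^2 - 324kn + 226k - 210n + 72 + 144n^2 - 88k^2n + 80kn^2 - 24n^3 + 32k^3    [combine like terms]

By distributive law:

(36k + 18 - 36n - 24kn - 12n + 24n^2 + 32k^2 + 16k - 32kn)(k - n + 4)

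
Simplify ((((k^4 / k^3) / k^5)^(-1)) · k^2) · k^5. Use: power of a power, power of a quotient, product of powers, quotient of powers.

k^11

((((k^4 / k^3) / k^5)^(-1)) · k^2) · k^5
= ((((k^4 / k^3)^(-1)) / ((k^5)^(-1))) · k^2) · k^5    [power of a quotient]
= (((((k^4)^(-1)) / ((k^3)^(-1))) / ((k^5)^(-1))) · k^2) · k^5    [power of a quotient]
= (((k^(-4) / ((k^3)^(-1))) / ((k^5)^(-1))) · k^2) · k^5    [power of a power]
= (((k^(-4) / k^(-3)) / ((k^5)^(-1))) · k^2) · k^5    [power of a power]
= ((k^(-1) / ((k^5)^(-1))) · k^2) · k^5    [quotient of powers]
= ((k^(-1) / k^(-5)) · k^2) · k^5    [power of a power]
= (k^4 · k^2) · k^5    [quotient of powers]
= k^6 · k^5    [product of powers]
= k^11    [product of powers]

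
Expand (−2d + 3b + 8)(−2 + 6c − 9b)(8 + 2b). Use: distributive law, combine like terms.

32d + 152bd − 96cd − 24bcd + 36b^2d − 656b − 372b^2 + 240bc + 36b^2c − 54b^3 − 128 + 384c

(−2d + 3b + 8)(−2 + 6c − 9b)(8 + 2b)
= (4d − 12cd + 18bd − 6b + 18bc − 27b^2 − 16 + 48c − 72b)(8 + 2b)    [distributive law]
= (4d − 12cd + 18bd − 78b + 18bc − 27b^2 − 16 + 48c)(8 + 2b)    [combine like terms]
= 32d + 8bd − 96cd − 24bcd + 144bd + 36b^2d − 624b − 156b^2 + 144bc + 36b^2c − 216b^2 − 54b^3 − 128 − 32b + 384c + 96bc    [distributive law]
= 32d + 152bd − 96cd − 24bcd + 36b^2d − 656b − 372b^2 + 240bc + 36b^2c − 54b^3 − 128 + 384c    [combine like terms]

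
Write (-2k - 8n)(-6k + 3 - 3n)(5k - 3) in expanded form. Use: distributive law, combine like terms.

(-2k - 8n)(-6k + 3 - 3n)(5k - 3)
= (12k^2 - 6k + 6kn + 48kn - 24n + 24n^2)(5k - 3)    [distributive law]
= (12k^2 - 6k + 54kn - 24n + 24n^2)(5k - 3)    [combine like terms]
= 60k^3 - 36k^2 - 30k^2 + 18k + 270k^2n - 162kn - 120kn + 72n + 120kn^2 - 72n^2    [distributive law]
= 60k^3 - 66k^2 + 18k + 270k^2n - 282kn + 72n + 120kn^2 - 72n^2    [combine like terms]

60k^3 - 66k^2 + 18k + 270k^2n - 282kn + 72n + 120kn^2 - 72n^2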